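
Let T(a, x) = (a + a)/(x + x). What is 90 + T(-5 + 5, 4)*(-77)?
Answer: 90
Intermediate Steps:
T(a, x) = a/x (T(a, x) = (2*a)/((2*x)) = (2*a)*(1/(2*x)) = a/x)
90 + T(-5 + 5, 4)*(-77) = 90 + ((-5 + 5)/4)*(-77) = 90 + (0*(¼))*(-77) = 90 + 0*(-77) = 90 + 0 = 90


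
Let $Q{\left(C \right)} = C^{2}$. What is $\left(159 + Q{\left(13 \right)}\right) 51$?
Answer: $16728$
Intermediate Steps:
$\left(159 + Q{\left(13 \right)}\right) 51 = \left(159 + 13^{2}\right) 51 = \left(159 + 169\right) 51 = 328 \cdot 51 = 16728$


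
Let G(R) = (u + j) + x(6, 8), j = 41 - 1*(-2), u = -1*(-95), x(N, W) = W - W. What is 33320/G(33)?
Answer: 16660/69 ≈ 241.45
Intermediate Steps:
x(N, W) = 0
u = 95
j = 43 (j = 41 + 2 = 43)
G(R) = 138 (G(R) = (95 + 43) + 0 = 138 + 0 = 138)
33320/G(33) = 33320/138 = 33320*(1/138) = 16660/69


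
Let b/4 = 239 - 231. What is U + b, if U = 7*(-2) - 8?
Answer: 10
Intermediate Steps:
U = -22 (U = -14 - 8 = -22)
b = 32 (b = 4*(239 - 231) = 4*8 = 32)
U + b = -22 + 32 = 10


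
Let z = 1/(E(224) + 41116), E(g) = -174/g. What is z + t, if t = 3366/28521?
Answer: 1722589398/14592943945 ≈ 0.11804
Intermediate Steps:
t = 374/3169 (t = 3366*(1/28521) = 374/3169 ≈ 0.11802)
z = 112/4604905 (z = 1/(-174/224 + 41116) = 1/(-174*1/224 + 41116) = 1/(-87/112 + 41116) = 1/(4604905/112) = 112/4604905 ≈ 2.4322e-5)
z + t = 112/4604905 + 374/3169 = 1722589398/14592943945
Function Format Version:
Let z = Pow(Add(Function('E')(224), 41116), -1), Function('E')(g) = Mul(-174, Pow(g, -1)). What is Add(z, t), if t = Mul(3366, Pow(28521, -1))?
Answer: Rational(1722589398, 14592943945) ≈ 0.11804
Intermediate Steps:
t = Rational(374, 3169) (t = Mul(3366, Rational(1, 28521)) = Rational(374, 3169) ≈ 0.11802)
z = Rational(112, 4604905) (z = Pow(Add(Mul(-174, Pow(224, -1)), 41116), -1) = Pow(Add(Mul(-174, Rational(1, 224)), 41116), -1) = Pow(Add(Rational(-87, 112), 41116), -1) = Pow(Rational(4604905, 112), -1) = Rational(112, 4604905) ≈ 2.4322e-5)
Add(z, t) = Add(Rational(112, 4604905), Rational(374, 3169)) = Rational(1722589398, 14592943945)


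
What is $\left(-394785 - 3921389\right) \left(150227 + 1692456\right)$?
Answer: $-7953340454842$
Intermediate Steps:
$\left(-394785 - 3921389\right) \left(150227 + 1692456\right) = \left(-4316174\right) 1842683 = -7953340454842$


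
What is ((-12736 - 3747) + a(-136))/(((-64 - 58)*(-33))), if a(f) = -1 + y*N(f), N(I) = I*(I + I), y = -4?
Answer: -82226/2013 ≈ -40.847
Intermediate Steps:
N(I) = 2*I² (N(I) = I*(2*I) = 2*I²)
a(f) = -1 - 8*f²
((-12736 - 3747) + a(-136))/(((-64 - 58)*(-33))) = ((-12736 - 3747) + (-1 - 8*(-136)²))/(((-64 - 58)*(-33))) = (-16483 + (-1 - 8*18496))/((-122*(-33))) = (-16483 + (-1 - 147968))/4026 = (-16483 - 147969)*(1/4026) = -164452*1/4026 = -82226/2013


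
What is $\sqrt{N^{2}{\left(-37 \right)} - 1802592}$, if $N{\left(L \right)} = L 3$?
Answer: $3 i \sqrt{198919} \approx 1338.0 i$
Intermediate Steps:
$N{\left(L \right)} = 3 L$
$\sqrt{N^{2}{\left(-37 \right)} - 1802592} = \sqrt{\left(3 \left(-37\right)\right)^{2} - 1802592} = \sqrt{\left(-111\right)^{2} - 1802592} = \sqrt{12321 - 1802592} = \sqrt{-1790271} = 3 i \sqrt{198919}$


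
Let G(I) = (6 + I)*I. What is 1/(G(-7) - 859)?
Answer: -1/852 ≈ -0.0011737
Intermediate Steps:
G(I) = I*(6 + I)
1/(G(-7) - 859) = 1/(-7*(6 - 7) - 859) = 1/(-7*(-1) - 859) = 1/(7 - 859) = 1/(-852) = -1/852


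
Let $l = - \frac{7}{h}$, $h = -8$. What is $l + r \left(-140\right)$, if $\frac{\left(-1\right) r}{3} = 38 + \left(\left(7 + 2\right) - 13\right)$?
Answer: $\frac{114247}{8} \approx 14281.0$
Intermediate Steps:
$r = -102$ ($r = - 3 \left(38 + \left(\left(7 + 2\right) - 13\right)\right) = - 3 \left(38 + \left(9 - 13\right)\right) = - 3 \left(38 - 4\right) = \left(-3\right) 34 = -102$)
$l = \frac{7}{8}$ ($l = - \frac{7}{-8} = \left(-7\right) \left(- \frac{1}{8}\right) = \frac{7}{8} \approx 0.875$)
$l + r \left(-140\right) = \frac{7}{8} - -14280 = \frac{7}{8} + 14280 = \frac{114247}{8}$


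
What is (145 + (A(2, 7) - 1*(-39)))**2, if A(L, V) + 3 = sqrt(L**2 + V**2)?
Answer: (181 + sqrt(53))**2 ≈ 35449.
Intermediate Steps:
A(L, V) = -3 + sqrt(L**2 + V**2)
(145 + (A(2, 7) - 1*(-39)))**2 = (145 + ((-3 + sqrt(2**2 + 7**2)) - 1*(-39)))**2 = (145 + ((-3 + sqrt(4 + 49)) + 39))**2 = (145 + ((-3 + sqrt(53)) + 39))**2 = (145 + (36 + sqrt(53)))**2 = (181 + sqrt(53))**2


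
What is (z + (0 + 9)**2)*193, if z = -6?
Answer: 14475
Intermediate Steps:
(z + (0 + 9)**2)*193 = (-6 + (0 + 9)**2)*193 = (-6 + 9**2)*193 = (-6 + 81)*193 = 75*193 = 14475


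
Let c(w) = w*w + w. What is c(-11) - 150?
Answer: -40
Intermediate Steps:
c(w) = w + w**2 (c(w) = w**2 + w = w + w**2)
c(-11) - 150 = -11*(1 - 11) - 150 = -11*(-10) - 150 = 110 - 150 = -40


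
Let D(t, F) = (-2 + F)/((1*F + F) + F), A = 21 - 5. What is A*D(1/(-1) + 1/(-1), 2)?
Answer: 0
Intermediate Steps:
A = 16
D(t, F) = (-2 + F)/(3*F) (D(t, F) = (-2 + F)/((F + F) + F) = (-2 + F)/(2*F + F) = (-2 + F)/((3*F)) = (-2 + F)*(1/(3*F)) = (-2 + F)/(3*F))
A*D(1/(-1) + 1/(-1), 2) = 16*((1/3)*(-2 + 2)/2) = 16*((1/3)*(1/2)*0) = 16*0 = 0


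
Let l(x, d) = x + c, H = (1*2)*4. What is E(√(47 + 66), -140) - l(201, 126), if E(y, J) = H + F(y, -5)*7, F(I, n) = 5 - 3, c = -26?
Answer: -153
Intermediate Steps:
H = 8 (H = 2*4 = 8)
l(x, d) = -26 + x (l(x, d) = x - 26 = -26 + x)
F(I, n) = 2
E(y, J) = 22 (E(y, J) = 8 + 2*7 = 8 + 14 = 22)
E(√(47 + 66), -140) - l(201, 126) = 22 - (-26 + 201) = 22 - 1*175 = 22 - 175 = -153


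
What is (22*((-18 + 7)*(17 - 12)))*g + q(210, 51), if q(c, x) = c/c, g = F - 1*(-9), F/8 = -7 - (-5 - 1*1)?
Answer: -1209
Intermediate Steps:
F = -8 (F = 8*(-7 - (-5 - 1*1)) = 8*(-7 - (-5 - 1)) = 8*(-7 - 1*(-6)) = 8*(-7 + 6) = 8*(-1) = -8)
g = 1 (g = -8 - 1*(-9) = -8 + 9 = 1)
q(c, x) = 1
(22*((-18 + 7)*(17 - 12)))*g + q(210, 51) = (22*((-18 + 7)*(17 - 12)))*1 + 1 = (22*(-11*5))*1 + 1 = (22*(-55))*1 + 1 = -1210*1 + 1 = -1210 + 1 = -1209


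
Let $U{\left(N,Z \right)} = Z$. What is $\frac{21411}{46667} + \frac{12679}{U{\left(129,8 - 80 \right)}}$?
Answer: $- \frac{590149301}{3360024} \approx -175.64$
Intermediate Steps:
$\frac{21411}{46667} + \frac{12679}{U{\left(129,8 - 80 \right)}} = \frac{21411}{46667} + \frac{12679}{8 - 80} = 21411 \cdot \frac{1}{46667} + \frac{12679}{8 - 80} = \frac{21411}{46667} + \frac{12679}{-72} = \frac{21411}{46667} + 12679 \left(- \frac{1}{72}\right) = \frac{21411}{46667} - \frac{12679}{72} = - \frac{590149301}{3360024}$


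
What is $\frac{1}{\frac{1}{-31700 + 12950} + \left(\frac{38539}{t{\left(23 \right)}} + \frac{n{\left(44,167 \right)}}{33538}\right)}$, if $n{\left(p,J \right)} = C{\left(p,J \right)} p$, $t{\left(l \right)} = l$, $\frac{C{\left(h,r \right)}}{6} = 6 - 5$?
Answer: $\frac{7231631250}{12117440745563} \approx 0.0005968$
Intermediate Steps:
$C{\left(h,r \right)} = 6$ ($C{\left(h,r \right)} = 6 \left(6 - 5\right) = 6 \cdot 1 = 6$)
$n{\left(p,J \right)} = 6 p$
$\frac{1}{\frac{1}{-31700 + 12950} + \left(\frac{38539}{t{\left(23 \right)}} + \frac{n{\left(44,167 \right)}}{33538}\right)} = \frac{1}{\frac{1}{-31700 + 12950} + \left(\frac{38539}{23} + \frac{6 \cdot 44}{33538}\right)} = \frac{1}{\frac{1}{-18750} + \left(38539 \cdot \frac{1}{23} + 264 \cdot \frac{1}{33538}\right)} = \frac{1}{- \frac{1}{18750} + \left(\frac{38539}{23} + \frac{132}{16769}\right)} = \frac{1}{- \frac{1}{18750} + \frac{646263527}{385687}} = \frac{1}{\frac{12117440745563}{7231631250}} = \frac{7231631250}{12117440745563}$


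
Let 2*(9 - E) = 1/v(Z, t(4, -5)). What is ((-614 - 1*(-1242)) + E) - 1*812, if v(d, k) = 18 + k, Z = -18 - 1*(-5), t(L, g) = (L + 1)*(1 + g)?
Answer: -699/4 ≈ -174.75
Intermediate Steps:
t(L, g) = (1 + L)*(1 + g)
Z = -13 (Z = -18 + 5 = -13)
E = 37/4 (E = 9 - 1/(2*(18 + (1 + 4 - 5 + 4*(-5)))) = 9 - 1/(2*(18 + (1 + 4 - 5 - 20))) = 9 - 1/(2*(18 - 20)) = 9 - ½/(-2) = 9 - ½*(-½) = 9 + ¼ = 37/4 ≈ 9.2500)
((-614 - 1*(-1242)) + E) - 1*812 = ((-614 - 1*(-1242)) + 37/4) - 1*812 = ((-614 + 1242) + 37/4) - 812 = (628 + 37/4) - 812 = 2549/4 - 812 = -699/4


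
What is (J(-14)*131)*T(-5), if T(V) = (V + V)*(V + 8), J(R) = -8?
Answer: 31440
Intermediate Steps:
T(V) = 2*V*(8 + V) (T(V) = (2*V)*(8 + V) = 2*V*(8 + V))
(J(-14)*131)*T(-5) = (-8*131)*(2*(-5)*(8 - 5)) = -2096*(-5)*3 = -1048*(-30) = 31440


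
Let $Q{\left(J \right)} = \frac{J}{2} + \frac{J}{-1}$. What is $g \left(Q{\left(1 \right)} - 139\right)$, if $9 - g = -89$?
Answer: $-13671$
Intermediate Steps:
$Q{\left(J \right)} = - \frac{J}{2}$ ($Q{\left(J \right)} = J \frac{1}{2} + J \left(-1\right) = \frac{J}{2} - J = - \frac{J}{2}$)
$g = 98$ ($g = 9 - -89 = 9 + 89 = 98$)
$g \left(Q{\left(1 \right)} - 139\right) = 98 \left(\left(- \frac{1}{2}\right) 1 - 139\right) = 98 \left(- \frac{1}{2} - 139\right) = 98 \left(- \frac{279}{2}\right) = -13671$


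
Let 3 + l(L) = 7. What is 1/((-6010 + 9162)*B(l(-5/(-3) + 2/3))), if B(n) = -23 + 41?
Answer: 1/56736 ≈ 1.7625e-5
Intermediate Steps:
l(L) = 4 (l(L) = -3 + 7 = 4)
B(n) = 18
1/((-6010 + 9162)*B(l(-5/(-3) + 2/3))) = 1/((-6010 + 9162)*18) = (1/18)/3152 = (1/3152)*(1/18) = 1/56736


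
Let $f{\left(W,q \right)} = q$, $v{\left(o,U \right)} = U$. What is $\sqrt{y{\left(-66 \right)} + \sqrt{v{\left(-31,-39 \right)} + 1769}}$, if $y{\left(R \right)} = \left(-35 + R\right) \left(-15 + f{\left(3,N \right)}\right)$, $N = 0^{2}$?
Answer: $\sqrt{1515 + \sqrt{1730}} \approx 39.454$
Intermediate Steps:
$N = 0$
$y{\left(R \right)} = 525 - 15 R$ ($y{\left(R \right)} = \left(-35 + R\right) \left(-15 + 0\right) = \left(-35 + R\right) \left(-15\right) = 525 - 15 R$)
$\sqrt{y{\left(-66 \right)} + \sqrt{v{\left(-31,-39 \right)} + 1769}} = \sqrt{\left(525 - -990\right) + \sqrt{-39 + 1769}} = \sqrt{\left(525 + 990\right) + \sqrt{1730}} = \sqrt{1515 + \sqrt{1730}}$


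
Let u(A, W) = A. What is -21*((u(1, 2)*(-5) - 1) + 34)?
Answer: -588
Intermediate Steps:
-21*((u(1, 2)*(-5) - 1) + 34) = -21*((1*(-5) - 1) + 34) = -21*((-5 - 1) + 34) = -21*(-6 + 34) = -21*28 = -588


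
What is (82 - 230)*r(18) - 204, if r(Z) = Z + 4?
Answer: -3460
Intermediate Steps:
r(Z) = 4 + Z
(82 - 230)*r(18) - 204 = (82 - 230)*(4 + 18) - 204 = -148*22 - 204 = -3256 - 204 = -3460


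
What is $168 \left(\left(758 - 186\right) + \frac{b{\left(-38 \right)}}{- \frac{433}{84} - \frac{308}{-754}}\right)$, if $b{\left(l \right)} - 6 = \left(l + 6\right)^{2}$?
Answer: $\frac{1792775712}{30061} \approx 59638.0$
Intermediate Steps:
$b{\left(l \right)} = 6 + \left(6 + l\right)^{2}$ ($b{\left(l \right)} = 6 + \left(l + 6\right)^{2} = 6 + \left(6 + l\right)^{2}$)
$168 \left(\left(758 - 186\right) + \frac{b{\left(-38 \right)}}{- \frac{433}{84} - \frac{308}{-754}}\right) = 168 \left(\left(758 - 186\right) + \frac{6 + \left(6 - 38\right)^{2}}{- \frac{433}{84} - \frac{308}{-754}}\right) = 168 \left(572 + \frac{6 + \left(-32\right)^{2}}{\left(-433\right) \frac{1}{84} - - \frac{154}{377}}\right) = 168 \left(572 + \frac{6 + 1024}{- \frac{433}{84} + \frac{154}{377}}\right) = 168 \left(572 + \frac{1030}{- \frac{150305}{31668}}\right) = 168 \left(572 + 1030 \left(- \frac{31668}{150305}\right)\right) = 168 \left(572 - \frac{6523608}{30061}\right) = 168 \cdot \frac{10671284}{30061} = \frac{1792775712}{30061}$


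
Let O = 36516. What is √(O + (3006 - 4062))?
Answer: 6*√985 ≈ 188.31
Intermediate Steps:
√(O + (3006 - 4062)) = √(36516 + (3006 - 4062)) = √(36516 - 1056) = √35460 = 6*√985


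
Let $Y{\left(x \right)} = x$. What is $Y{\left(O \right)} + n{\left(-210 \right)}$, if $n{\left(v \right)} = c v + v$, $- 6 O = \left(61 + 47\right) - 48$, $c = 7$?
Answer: $-1690$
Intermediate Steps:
$O = -10$ ($O = - \frac{\left(61 + 47\right) - 48}{6} = - \frac{108 - 48}{6} = \left(- \frac{1}{6}\right) 60 = -10$)
$n{\left(v \right)} = 8 v$ ($n{\left(v \right)} = 7 v + v = 8 v$)
$Y{\left(O \right)} + n{\left(-210 \right)} = -10 + 8 \left(-210\right) = -10 - 1680 = -1690$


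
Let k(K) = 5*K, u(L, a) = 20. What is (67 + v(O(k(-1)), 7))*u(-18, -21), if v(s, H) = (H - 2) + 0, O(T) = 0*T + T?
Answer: 1440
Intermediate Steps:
O(T) = T (O(T) = 0 + T = T)
v(s, H) = -2 + H (v(s, H) = (-2 + H) + 0 = -2 + H)
(67 + v(O(k(-1)), 7))*u(-18, -21) = (67 + (-2 + 7))*20 = (67 + 5)*20 = 72*20 = 1440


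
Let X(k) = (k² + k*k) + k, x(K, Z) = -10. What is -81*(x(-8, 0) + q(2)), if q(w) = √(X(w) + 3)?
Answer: 810 - 81*√13 ≈ 517.95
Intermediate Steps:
X(k) = k + 2*k² (X(k) = (k² + k²) + k = 2*k² + k = k + 2*k²)
q(w) = √(3 + w*(1 + 2*w)) (q(w) = √(w*(1 + 2*w) + 3) = √(3 + w*(1 + 2*w)))
-81*(x(-8, 0) + q(2)) = -81*(-10 + √(3 + 2*(1 + 2*2))) = -81*(-10 + √(3 + 2*(1 + 4))) = -81*(-10 + √(3 + 2*5)) = -81*(-10 + √(3 + 10)) = -81*(-10 + √13) = 810 - 81*√13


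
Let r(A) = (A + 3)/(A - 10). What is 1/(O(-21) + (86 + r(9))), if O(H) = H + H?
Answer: 1/32 ≈ 0.031250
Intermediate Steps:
O(H) = 2*H
r(A) = (3 + A)/(-10 + A)
1/(O(-21) + (86 + r(9))) = 1/(2*(-21) + (86 + (3 + 9)/(-10 + 9))) = 1/(-42 + (86 + 12/(-1))) = 1/(-42 + (86 - 1*12)) = 1/(-42 + (86 - 12)) = 1/(-42 + 74) = 1/32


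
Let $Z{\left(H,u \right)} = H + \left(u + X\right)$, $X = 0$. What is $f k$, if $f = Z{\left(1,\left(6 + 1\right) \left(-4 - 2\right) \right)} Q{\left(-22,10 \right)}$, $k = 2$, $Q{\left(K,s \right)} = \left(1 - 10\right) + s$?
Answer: $-82$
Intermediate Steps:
$Q{\left(K,s \right)} = -9 + s$
$Z{\left(H,u \right)} = H + u$ ($Z{\left(H,u \right)} = H + \left(u + 0\right) = H + u$)
$f = -41$ ($f = \left(1 + \left(6 + 1\right) \left(-4 - 2\right)\right) \left(-9 + 10\right) = \left(1 + 7 \left(-6\right)\right) 1 = \left(1 - 42\right) 1 = \left(-41\right) 1 = -41$)
$f k = \left(-41\right) 2 = -82$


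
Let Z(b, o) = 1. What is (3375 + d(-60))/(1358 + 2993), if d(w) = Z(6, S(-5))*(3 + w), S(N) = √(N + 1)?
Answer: 3318/4351 ≈ 0.76258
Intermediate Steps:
S(N) = √(1 + N)
d(w) = 3 + w (d(w) = 1*(3 + w) = 3 + w)
(3375 + d(-60))/(1358 + 2993) = (3375 + (3 - 60))/(1358 + 2993) = (3375 - 57)/4351 = 3318*(1/4351) = 3318/4351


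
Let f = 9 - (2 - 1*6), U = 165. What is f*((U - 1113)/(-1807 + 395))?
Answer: 3081/353 ≈ 8.7280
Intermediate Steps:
f = 13 (f = 9 - (2 - 6) = 9 - 1*(-4) = 9 + 4 = 13)
f*((U - 1113)/(-1807 + 395)) = 13*((165 - 1113)/(-1807 + 395)) = 13*(-948/(-1412)) = 13*(-948*(-1/1412)) = 13*(237/353) = 3081/353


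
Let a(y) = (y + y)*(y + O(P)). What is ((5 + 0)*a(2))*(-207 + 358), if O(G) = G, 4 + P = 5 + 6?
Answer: 27180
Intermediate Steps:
P = 7 (P = -4 + (5 + 6) = -4 + 11 = 7)
a(y) = 2*y*(7 + y) (a(y) = (y + y)*(y + 7) = (2*y)*(7 + y) = 2*y*(7 + y))
((5 + 0)*a(2))*(-207 + 358) = ((5 + 0)*(2*2*(7 + 2)))*(-207 + 358) = (5*(2*2*9))*151 = (5*36)*151 = 180*151 = 27180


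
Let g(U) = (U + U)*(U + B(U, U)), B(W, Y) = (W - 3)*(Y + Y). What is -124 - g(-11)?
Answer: 6410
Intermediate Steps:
B(W, Y) = 2*Y*(-3 + W) (B(W, Y) = (-3 + W)*(2*Y) = 2*Y*(-3 + W))
g(U) = 2*U*(U + 2*U*(-3 + U)) (g(U) = (U + U)*(U + 2*U*(-3 + U)) = (2*U)*(U + 2*U*(-3 + U)) = 2*U*(U + 2*U*(-3 + U)))
-124 - g(-11) = -124 - (-11)²*(-10 + 4*(-11)) = -124 - 121*(-10 - 44) = -124 - 121*(-54) = -124 - 1*(-6534) = -124 + 6534 = 6410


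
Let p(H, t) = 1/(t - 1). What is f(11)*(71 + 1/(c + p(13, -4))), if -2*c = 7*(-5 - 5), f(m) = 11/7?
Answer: 135949/1218 ≈ 111.62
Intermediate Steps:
p(H, t) = 1/(-1 + t)
f(m) = 11/7 (f(m) = 11*(1/7) = 11/7)
c = 35 (c = -7*(-5 - 5)/2 = -7*(-10)/2 = -1/2*(-70) = 35)
f(11)*(71 + 1/(c + p(13, -4))) = 11*(71 + 1/(35 + 1/(-1 - 4)))/7 = 11*(71 + 1/(35 + 1/(-5)))/7 = 11*(71 + 1/(35 - 1/5))/7 = 11*(71 + 1/(174/5))/7 = 11*(71 + 5/174)/7 = (11/7)*(12359/174) = 135949/1218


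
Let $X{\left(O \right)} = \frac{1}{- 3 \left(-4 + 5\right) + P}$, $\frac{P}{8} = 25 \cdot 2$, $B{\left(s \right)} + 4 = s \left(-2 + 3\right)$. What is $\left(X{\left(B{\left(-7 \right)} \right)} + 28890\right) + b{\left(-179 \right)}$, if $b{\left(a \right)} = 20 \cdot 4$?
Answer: $\frac{11501091}{397} \approx 28970.0$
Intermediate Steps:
$B{\left(s \right)} = -4 + s$ ($B{\left(s \right)} = -4 + s \left(-2 + 3\right) = -4 + s 1 = -4 + s$)
$P = 400$ ($P = 8 \cdot 25 \cdot 2 = 8 \cdot 50 = 400$)
$X{\left(O \right)} = \frac{1}{397}$ ($X{\left(O \right)} = \frac{1}{- 3 \left(-4 + 5\right) + 400} = \frac{1}{\left(-3\right) 1 + 400} = \frac{1}{-3 + 400} = \frac{1}{397}$)
$b{\left(a \right)} = 80$
$\left(X{\left(B{\left(-7 \right)} \right)} + 28890\right) + b{\left(-179 \right)} = \left(\frac{1}{397} + 28890\right) + 80 = \frac{11469331}{397} + 80 = \frac{11501091}{397}$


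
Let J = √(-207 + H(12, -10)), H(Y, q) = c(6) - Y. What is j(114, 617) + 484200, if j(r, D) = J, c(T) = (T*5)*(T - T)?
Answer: 484200 + I*√219 ≈ 4.842e+5 + 14.799*I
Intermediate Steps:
c(T) = 0 (c(T) = (5*T)*0 = 0)
H(Y, q) = -Y (H(Y, q) = 0 - Y = -Y)
J = I*√219 (J = √(-207 - 1*12) = √(-207 - 12) = √(-219) = I*√219 ≈ 14.799*I)
j(r, D) = I*√219
j(114, 617) + 484200 = I*√219 + 484200 = 484200 + I*√219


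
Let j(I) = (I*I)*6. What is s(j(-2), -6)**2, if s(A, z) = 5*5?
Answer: 625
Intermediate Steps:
j(I) = 6*I**2 (j(I) = I**2*6 = 6*I**2)
s(A, z) = 25
s(j(-2), -6)**2 = 25**2 = 625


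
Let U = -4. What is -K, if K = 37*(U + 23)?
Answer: -703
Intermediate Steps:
K = 703 (K = 37*(-4 + 23) = 37*19 = 703)
-K = -1*703 = -703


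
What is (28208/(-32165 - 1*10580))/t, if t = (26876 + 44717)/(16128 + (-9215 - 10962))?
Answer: 114214192/3060242785 ≈ 0.037322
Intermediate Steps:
t = -71593/4049 (t = 71593/(16128 - 20177) = 71593/(-4049) = 71593*(-1/4049) = -71593/4049 ≈ -17.682)
(28208/(-32165 - 1*10580))/t = (28208/(-32165 - 1*10580))/(-71593/4049) = (28208/(-32165 - 10580))*(-4049/71593) = (28208/(-42745))*(-4049/71593) = (28208*(-1/42745))*(-4049/71593) = -28208/42745*(-4049/71593) = 114214192/3060242785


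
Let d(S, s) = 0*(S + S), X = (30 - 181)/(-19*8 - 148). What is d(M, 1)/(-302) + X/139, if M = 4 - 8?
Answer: 151/41700 ≈ 0.0036211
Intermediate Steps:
M = -4
X = 151/300 (X = -151/(-152 - 148) = -151/(-300) = -151*(-1/300) = 151/300 ≈ 0.50333)
d(S, s) = 0 (d(S, s) = 0*(2*S) = 0)
d(M, 1)/(-302) + X/139 = 0/(-302) + (151/300)/139 = 0*(-1/302) + (151/300)*(1/139) = 0 + 151/41700 = 151/41700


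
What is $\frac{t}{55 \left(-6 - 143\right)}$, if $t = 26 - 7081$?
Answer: $\frac{1411}{1639} \approx 0.86089$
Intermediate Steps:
$t = -7055$ ($t = 26 - 7081 = -7055$)
$\frac{t}{55 \left(-6 - 143\right)} = - \frac{7055}{55 \left(-6 - 143\right)} = - \frac{7055}{55 \left(-149\right)} = - \frac{7055}{-8195} = \left(-7055\right) \left(- \frac{1}{8195}\right) = \frac{1411}{1639}$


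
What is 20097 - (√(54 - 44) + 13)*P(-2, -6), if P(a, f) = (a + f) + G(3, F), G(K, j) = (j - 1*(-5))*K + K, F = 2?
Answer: 19889 - 16*√10 ≈ 19838.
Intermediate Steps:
G(K, j) = K + K*(5 + j) (G(K, j) = (j + 5)*K + K = (5 + j)*K + K = K*(5 + j) + K = K + K*(5 + j))
P(a, f) = 24 + a + f (P(a, f) = (a + f) + 3*(6 + 2) = (a + f) + 3*8 = (a + f) + 24 = 24 + a + f)
20097 - (√(54 - 44) + 13)*P(-2, -6) = 20097 - (√(54 - 44) + 13)*(24 - 2 - 6) = 20097 - (√10 + 13)*16 = 20097 - (13 + √10)*16 = 20097 - (208 + 16*√10) = 20097 + (-208 - 16*√10) = 19889 - 16*√10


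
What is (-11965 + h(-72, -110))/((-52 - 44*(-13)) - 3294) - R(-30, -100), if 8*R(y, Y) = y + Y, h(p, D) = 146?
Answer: 113793/5548 ≈ 20.511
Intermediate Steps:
R(y, Y) = Y/8 + y/8 (R(y, Y) = (y + Y)/8 = (Y + y)/8 = Y/8 + y/8)
(-11965 + h(-72, -110))/((-52 - 44*(-13)) - 3294) - R(-30, -100) = (-11965 + 146)/((-52 - 44*(-13)) - 3294) - ((1/8)*(-100) + (1/8)*(-30)) = -11819/((-52 + 572) - 3294) - (-25/2 - 15/4) = -11819/(520 - 3294) - 1*(-65/4) = -11819/(-2774) + 65/4 = -11819*(-1/2774) + 65/4 = 11819/2774 + 65/4 = 113793/5548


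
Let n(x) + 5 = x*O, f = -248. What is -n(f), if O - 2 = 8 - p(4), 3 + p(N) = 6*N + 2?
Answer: -3219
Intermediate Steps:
p(N) = -1 + 6*N (p(N) = -3 + (6*N + 2) = -3 + (2 + 6*N) = -1 + 6*N)
O = -13 (O = 2 + (8 - (-1 + 6*4)) = 2 + (8 - (-1 + 24)) = 2 + (8 - 1*23) = 2 + (8 - 23) = 2 - 15 = -13)
n(x) = -5 - 13*x (n(x) = -5 + x*(-13) = -5 - 13*x)
-n(f) = -(-5 - 13*(-248)) = -(-5 + 3224) = -1*3219 = -3219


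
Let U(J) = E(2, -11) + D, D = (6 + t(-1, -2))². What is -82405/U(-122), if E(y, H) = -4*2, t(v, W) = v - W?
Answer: -82405/41 ≈ -2009.9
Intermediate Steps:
E(y, H) = -8
D = 49 (D = (6 + (-1 - 1*(-2)))² = (6 + (-1 + 2))² = (6 + 1)² = 7² = 49)
U(J) = 41 (U(J) = -8 + 49 = 41)
-82405/U(-122) = -82405/41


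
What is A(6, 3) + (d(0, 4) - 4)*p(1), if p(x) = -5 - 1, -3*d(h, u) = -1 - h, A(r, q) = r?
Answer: 28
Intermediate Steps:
d(h, u) = 1/3 + h/3 (d(h, u) = -(-1 - h)/3 = 1/3 + h/3)
p(x) = -6
A(6, 3) + (d(0, 4) - 4)*p(1) = 6 + ((1/3 + (1/3)*0) - 4)*(-6) = 6 + ((1/3 + 0) - 4)*(-6) = 6 + (1/3 - 4)*(-6) = 6 - 11/3*(-6) = 6 + 22 = 28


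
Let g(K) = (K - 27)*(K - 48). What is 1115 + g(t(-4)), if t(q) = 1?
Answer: 2337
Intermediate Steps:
g(K) = (-48 + K)*(-27 + K) (g(K) = (-27 + K)*(-48 + K) = (-48 + K)*(-27 + K))
1115 + g(t(-4)) = 1115 + (1296 + 1**2 - 75*1) = 1115 + (1296 + 1 - 75) = 1115 + 1222 = 2337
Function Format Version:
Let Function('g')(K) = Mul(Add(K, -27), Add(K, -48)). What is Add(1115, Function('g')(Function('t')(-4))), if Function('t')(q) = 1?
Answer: 2337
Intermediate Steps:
Function('g')(K) = Mul(Add(-48, K), Add(-27, K)) (Function('g')(K) = Mul(Add(-27, K), Add(-48, K)) = Mul(Add(-48, K), Add(-27, K)))
Add(1115, Function('g')(Function('t')(-4))) = Add(1115, Add(1296, Pow(1, 2), Mul(-75, 1))) = Add(1115, Add(1296, 1, -75)) = Add(1115, 1222) = 2337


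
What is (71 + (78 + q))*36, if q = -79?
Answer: 2520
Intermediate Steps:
(71 + (78 + q))*36 = (71 + (78 - 79))*36 = (71 - 1)*36 = 70*36 = 2520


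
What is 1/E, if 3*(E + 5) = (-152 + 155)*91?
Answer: 1/86 ≈ 0.011628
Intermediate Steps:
E = 86 (E = -5 + ((-152 + 155)*91)/3 = -5 + (3*91)/3 = -5 + (⅓)*273 = -5 + 91 = 86)
1/E = 1/86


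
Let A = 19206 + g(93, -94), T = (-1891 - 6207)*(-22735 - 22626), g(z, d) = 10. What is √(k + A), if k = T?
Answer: √367352594 ≈ 19166.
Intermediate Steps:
T = 367333378 (T = -8098*(-45361) = 367333378)
k = 367333378
A = 19216 (A = 19206 + 10 = 19216)
√(k + A) = √(367333378 + 19216) = √367352594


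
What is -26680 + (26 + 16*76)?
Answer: -25438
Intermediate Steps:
-26680 + (26 + 16*76) = -26680 + (26 + 1216) = -26680 + 1242 = -25438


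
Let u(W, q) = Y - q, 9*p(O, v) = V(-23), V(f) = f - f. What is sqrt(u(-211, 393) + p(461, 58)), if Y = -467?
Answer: 2*I*sqrt(215) ≈ 29.326*I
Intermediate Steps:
V(f) = 0
p(O, v) = 0 (p(O, v) = (1/9)*0 = 0)
u(W, q) = -467 - q
sqrt(u(-211, 393) + p(461, 58)) = sqrt((-467 - 1*393) + 0) = sqrt((-467 - 393) + 0) = sqrt(-860 + 0) = sqrt(-860) = 2*I*sqrt(215)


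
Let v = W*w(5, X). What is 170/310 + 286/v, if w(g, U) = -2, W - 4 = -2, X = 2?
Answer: -4399/62 ≈ -70.952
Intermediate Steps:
W = 2 (W = 4 - 2 = 2)
v = -4 (v = 2*(-2) = -4)
170/310 + 286/v = 170/310 + 286/(-4) = 170*(1/310) + 286*(-¼) = 17/31 - 143/2 = -4399/62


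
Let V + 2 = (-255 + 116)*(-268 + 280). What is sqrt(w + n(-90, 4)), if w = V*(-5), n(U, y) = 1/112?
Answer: sqrt(6546407)/28 ≈ 91.378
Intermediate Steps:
V = -1670 (V = -2 + (-255 + 116)*(-268 + 280) = -2 - 139*12 = -2 - 1668 = -1670)
n(U, y) = 1/112
w = 8350 (w = -1670*(-5) = 8350)
sqrt(w + n(-90, 4)) = sqrt(8350 + 1/112) = sqrt(935201/112) = sqrt(6546407)/28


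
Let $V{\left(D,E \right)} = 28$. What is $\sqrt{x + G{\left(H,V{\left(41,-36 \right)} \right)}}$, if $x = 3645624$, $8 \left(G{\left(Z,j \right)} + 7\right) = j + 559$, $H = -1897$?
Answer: $\frac{\sqrt{58331046}}{4} \approx 1909.4$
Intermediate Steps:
$G{\left(Z,j \right)} = \frac{503}{8} + \frac{j}{8}$ ($G{\left(Z,j \right)} = -7 + \frac{j + 559}{8} = -7 + \frac{559 + j}{8} = -7 + \left(\frac{559}{8} + \frac{j}{8}\right) = \frac{503}{8} + \frac{j}{8}$)
$\sqrt{x + G{\left(H,V{\left(41,-36 \right)} \right)}} = \sqrt{3645624 + \left(\frac{503}{8} + \frac{1}{8} \cdot 28\right)} = \sqrt{3645624 + \left(\frac{503}{8} + \frac{7}{2}\right)} = \sqrt{3645624 + \frac{531}{8}} = \sqrt{\frac{29165523}{8}} = \frac{\sqrt{58331046}}{4}$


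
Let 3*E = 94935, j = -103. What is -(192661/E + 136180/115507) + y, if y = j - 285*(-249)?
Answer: 258989566730703/3655219015 ≈ 70855.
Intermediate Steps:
E = 31645 (E = (1/3)*94935 = 31645)
y = 70862 (y = -103 - 285*(-249) = -103 + 70965 = 70862)
-(192661/E + 136180/115507) + y = -(192661/31645 + 136180/115507) + 70862 = -1*26563110227/3655219015 + 70862 = -26563110227/3655219015 + 70862 = 258989566730703/3655219015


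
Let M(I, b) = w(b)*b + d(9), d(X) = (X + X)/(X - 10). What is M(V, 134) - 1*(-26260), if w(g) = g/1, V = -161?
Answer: 44198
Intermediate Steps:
w(g) = g (w(g) = g*1 = g)
d(X) = 2*X/(-10 + X) (d(X) = (2*X)/(-10 + X) = 2*X/(-10 + X))
M(I, b) = -18 + b**2 (M(I, b) = b*b + 2*9/(-10 + 9) = b**2 + 2*9/(-1) = b**2 + 2*9*(-1) = b**2 - 18 = -18 + b**2)
M(V, 134) - 1*(-26260) = (-18 + 134**2) - 1*(-26260) = (-18 + 17956) + 26260 = 17938 + 26260 = 44198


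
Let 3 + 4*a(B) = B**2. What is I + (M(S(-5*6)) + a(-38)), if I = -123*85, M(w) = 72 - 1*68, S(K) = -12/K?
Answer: -40363/4 ≈ -10091.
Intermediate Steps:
a(B) = -3/4 + B**2/4
M(w) = 4 (M(w) = 72 - 68 = 4)
I = -10455
I + (M(S(-5*6)) + a(-38)) = -10455 + (4 + (-3/4 + (1/4)*(-38)**2)) = -10455 + (4 + (-3/4 + (1/4)*1444)) = -10455 + (4 + (-3/4 + 361)) = -10455 + (4 + 1441/4) = -10455 + 1457/4 = -40363/4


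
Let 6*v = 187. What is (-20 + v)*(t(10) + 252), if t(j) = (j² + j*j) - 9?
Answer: 29681/6 ≈ 4946.8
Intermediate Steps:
t(j) = -9 + 2*j² (t(j) = (j² + j²) - 9 = 2*j² - 9 = -9 + 2*j²)
v = 187/6 (v = (⅙)*187 = 187/6 ≈ 31.167)
(-20 + v)*(t(10) + 252) = (-20 + 187/6)*((-9 + 2*10²) + 252) = 67*((-9 + 2*100) + 252)/6 = 67*((-9 + 200) + 252)/6 = 67*(191 + 252)/6 = (67/6)*443 = 29681/6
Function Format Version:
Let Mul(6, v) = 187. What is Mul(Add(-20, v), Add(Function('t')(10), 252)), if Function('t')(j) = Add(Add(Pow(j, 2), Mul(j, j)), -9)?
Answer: Rational(29681, 6) ≈ 4946.8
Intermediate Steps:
Function('t')(j) = Add(-9, Mul(2, Pow(j, 2))) (Function('t')(j) = Add(Add(Pow(j, 2), Pow(j, 2)), -9) = Add(Mul(2, Pow(j, 2)), -9) = Add(-9, Mul(2, Pow(j, 2))))
v = Rational(187, 6) (v = Mul(Rational(1, 6), 187) = Rational(187, 6) ≈ 31.167)
Mul(Add(-20, v), Add(Function('t')(10), 252)) = Mul(Add(-20, Rational(187, 6)), Add(Add(-9, Mul(2, Pow(10, 2))), 252)) = Mul(Rational(67, 6), Add(Add(-9, Mul(2, 100)), 252)) = Mul(Rational(67, 6), Add(Add(-9, 200), 252)) = Mul(Rational(67, 6), Add(191, 252)) = Mul(Rational(67, 6), 443) = Rational(29681, 6)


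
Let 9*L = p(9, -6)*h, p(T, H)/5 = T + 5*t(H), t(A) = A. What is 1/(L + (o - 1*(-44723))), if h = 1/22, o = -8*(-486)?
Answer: 66/3208291 ≈ 2.0572e-5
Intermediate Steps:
o = 3888
p(T, H) = 5*T + 25*H (p(T, H) = 5*(T + 5*H) = 5*T + 25*H)
h = 1/22 ≈ 0.045455
L = -35/66 (L = ((5*9 + 25*(-6))*(1/22))/9 = ((45 - 150)*(1/22))/9 = (-105*1/22)/9 = (⅑)*(-105/22) = -35/66 ≈ -0.53030)
1/(L + (o - 1*(-44723))) = 1/(-35/66 + (3888 - 1*(-44723))) = 1/(-35/66 + (3888 + 44723)) = 1/(-35/66 + 48611) = 1/(3208291/66) = 66/3208291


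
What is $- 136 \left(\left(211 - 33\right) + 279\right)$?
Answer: $-62152$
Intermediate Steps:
$- 136 \left(\left(211 - 33\right) + 279\right) = - 136 \left(178 + 279\right) = \left(-136\right) 457 = -62152$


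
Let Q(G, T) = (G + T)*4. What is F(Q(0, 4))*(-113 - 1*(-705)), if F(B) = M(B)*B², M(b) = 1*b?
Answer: 2424832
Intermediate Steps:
Q(G, T) = 4*G + 4*T
M(b) = b
F(B) = B³ (F(B) = B*B² = B³)
F(Q(0, 4))*(-113 - 1*(-705)) = (4*0 + 4*4)³*(-113 - 1*(-705)) = (0 + 16)³*(-113 + 705) = 16³*592 = 4096*592 = 2424832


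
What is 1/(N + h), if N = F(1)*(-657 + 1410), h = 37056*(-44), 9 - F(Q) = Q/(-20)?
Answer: -20/32472987 ≈ -6.1590e-7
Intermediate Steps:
F(Q) = 9 + Q/20 (F(Q) = 9 - Q/(-20) = 9 - Q*(-1)/20 = 9 - (-1)*Q/20 = 9 + Q/20)
h = -1630464
N = 136293/20 (N = (9 + (1/20)*1)*(-657 + 1410) = (9 + 1/20)*753 = (181/20)*753 = 136293/20 ≈ 6814.6)
1/(N + h) = 1/(136293/20 - 1630464) = 1/(-32472987/20) = -20/32472987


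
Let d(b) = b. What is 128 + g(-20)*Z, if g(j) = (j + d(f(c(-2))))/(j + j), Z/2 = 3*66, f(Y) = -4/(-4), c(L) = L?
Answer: 3161/10 ≈ 316.10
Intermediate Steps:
f(Y) = 1 (f(Y) = -4*(-¼) = 1)
Z = 396 (Z = 2*(3*66) = 2*198 = 396)
g(j) = (1 + j)/(2*j) (g(j) = (j + 1)/(j + j) = (1 + j)/((2*j)) = (1 + j)*(1/(2*j)) = (1 + j)/(2*j))
128 + g(-20)*Z = 128 + ((½)*(1 - 20)/(-20))*396 = 128 + ((½)*(-1/20)*(-19))*396 = 128 + (19/40)*396 = 128 + 1881/10 = 3161/10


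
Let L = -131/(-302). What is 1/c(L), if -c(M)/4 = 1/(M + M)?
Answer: -131/604 ≈ -0.21689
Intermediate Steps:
L = 131/302 (L = -131*(-1/302) = 131/302 ≈ 0.43377)
c(M) = -2/M (c(M) = -4/(M + M) = -4*1/(2*M) = -2/M)
1/c(L) = 1/(-2/131/302) = 1/(-2*302/131) = 1/(-604/131) = -131/604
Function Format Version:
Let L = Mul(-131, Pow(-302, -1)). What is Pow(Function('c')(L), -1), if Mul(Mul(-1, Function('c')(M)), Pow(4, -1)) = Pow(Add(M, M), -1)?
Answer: Rational(-131, 604) ≈ -0.21689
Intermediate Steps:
L = Rational(131, 302) (L = Mul(-131, Rational(-1, 302)) = Rational(131, 302) ≈ 0.43377)
Function('c')(M) = Mul(-2, Pow(M, -1)) (Function('c')(M) = Mul(-4, Pow(Add(M, M), -1)) = Mul(-4, Pow(Mul(2, M), -1)) = Mul(-4, Mul(Rational(1, 2), Pow(M, -1))) = Mul(-2, Pow(M, -1)))
Pow(Function('c')(L), -1) = Pow(Mul(-2, Pow(Rational(131, 302), -1)), -1) = Pow(Mul(-2, Rational(302, 131)), -1) = Pow(Rational(-604, 131), -1) = Rational(-131, 604)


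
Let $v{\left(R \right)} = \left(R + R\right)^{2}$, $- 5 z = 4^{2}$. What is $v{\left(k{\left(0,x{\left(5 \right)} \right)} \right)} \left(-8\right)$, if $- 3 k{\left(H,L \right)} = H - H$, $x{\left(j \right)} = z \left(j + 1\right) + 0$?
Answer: $0$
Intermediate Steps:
$z = - \frac{16}{5}$ ($z = - \frac{4^{2}}{5} = \left(- \frac{1}{5}\right) 16 = - \frac{16}{5} \approx -3.2$)
$x{\left(j \right)} = - \frac{16}{5} - \frac{16 j}{5}$ ($x{\left(j \right)} = - \frac{16 \left(j + 1\right)}{5} + 0 = - \frac{16 \left(1 + j\right)}{5} + 0 = \left(- \frac{16}{5} - \frac{16 j}{5}\right) + 0 = - \frac{16}{5} - \frac{16 j}{5}$)
$k{\left(H,L \right)} = 0$ ($k{\left(H,L \right)} = - \frac{H - H}{3} = \left(- \frac{1}{3}\right) 0 = 0$)
$v{\left(R \right)} = 4 R^{2}$ ($v{\left(R \right)} = \left(2 R\right)^{2} = 4 R^{2}$)
$v{\left(k{\left(0,x{\left(5 \right)} \right)} \right)} \left(-8\right) = 4 \cdot 0^{2} \left(-8\right) = 4 \cdot 0 \left(-8\right) = 0 \left(-8\right) = 0$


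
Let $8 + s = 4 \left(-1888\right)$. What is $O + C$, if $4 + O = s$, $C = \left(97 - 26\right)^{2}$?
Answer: $-2523$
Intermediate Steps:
$C = 5041$ ($C = 71^{2} = 5041$)
$s = -7560$ ($s = -8 + 4 \left(-1888\right) = -8 - 7552 = -7560$)
$O = -7564$ ($O = -4 - 7560 = -7564$)
$O + C = -7564 + 5041 = -2523$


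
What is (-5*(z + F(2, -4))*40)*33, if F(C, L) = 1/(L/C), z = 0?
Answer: 3300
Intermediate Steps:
F(C, L) = C/L
(-5*(z + F(2, -4))*40)*33 = (-5*(0 + 2/(-4))*40)*33 = (-5*(0 + 2*(-¼))*40)*33 = (-5*(0 - ½)*40)*33 = (-5*(-½)*40)*33 = ((5/2)*40)*33 = 100*33 = 3300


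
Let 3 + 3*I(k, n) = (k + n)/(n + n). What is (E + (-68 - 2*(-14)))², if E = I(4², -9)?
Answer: 4932841/2916 ≈ 1691.6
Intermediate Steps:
I(k, n) = -1 + (k + n)/(6*n) (I(k, n) = -1 + ((k + n)/(n + n))/3 = -1 + ((k + n)/((2*n)))/3 = -1 + ((k + n)*(1/(2*n)))/3 = -1 + ((k + n)/(2*n))/3 = -1 + (k + n)/(6*n))
E = -61/54 (E = (⅙)*(4² - 5*(-9))/(-9) = (⅙)*(-⅑)*(16 + 45) = (⅙)*(-⅑)*61 = -61/54 ≈ -1.1296)
(E + (-68 - 2*(-14)))² = (-61/54 + (-68 - 2*(-14)))² = (-61/54 + (-68 + 28))² = (-61/54 - 40)² = (-2221/54)² = 4932841/2916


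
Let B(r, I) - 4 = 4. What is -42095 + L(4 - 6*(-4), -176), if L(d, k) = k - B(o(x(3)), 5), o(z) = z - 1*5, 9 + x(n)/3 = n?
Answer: -42279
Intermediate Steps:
x(n) = -27 + 3*n
o(z) = -5 + z (o(z) = z - 5 = -5 + z)
B(r, I) = 8 (B(r, I) = 4 + 4 = 8)
L(d, k) = -8 + k (L(d, k) = k - 1*8 = k - 8 = -8 + k)
-42095 + L(4 - 6*(-4), -176) = -42095 + (-8 - 176) = -42095 - 184 = -42279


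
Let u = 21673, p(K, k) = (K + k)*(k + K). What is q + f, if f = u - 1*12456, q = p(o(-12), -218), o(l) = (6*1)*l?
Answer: 93317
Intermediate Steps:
o(l) = 6*l
p(K, k) = (K + k)² (p(K, k) = (K + k)*(K + k) = (K + k)²)
q = 84100 (q = (6*(-12) - 218)² = (-72 - 218)² = (-290)² = 84100)
f = 9217 (f = 21673 - 1*12456 = 21673 - 12456 = 9217)
q + f = 84100 + 9217 = 93317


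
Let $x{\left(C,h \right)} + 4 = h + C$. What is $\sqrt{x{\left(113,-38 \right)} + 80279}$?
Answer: $5 \sqrt{3214} \approx 283.46$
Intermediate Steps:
$x{\left(C,h \right)} = -4 + C + h$ ($x{\left(C,h \right)} = -4 + \left(h + C\right) = -4 + \left(C + h\right) = -4 + C + h$)
$\sqrt{x{\left(113,-38 \right)} + 80279} = \sqrt{\left(-4 + 113 - 38\right) + 80279} = \sqrt{71 + 80279} = \sqrt{80350} = 5 \sqrt{3214}$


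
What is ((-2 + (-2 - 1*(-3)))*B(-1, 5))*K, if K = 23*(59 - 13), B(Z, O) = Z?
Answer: 1058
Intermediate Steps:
K = 1058 (K = 23*46 = 1058)
((-2 + (-2 - 1*(-3)))*B(-1, 5))*K = ((-2 + (-2 - 1*(-3)))*(-1))*1058 = ((-2 + (-2 + 3))*(-1))*1058 = ((-2 + 1)*(-1))*1058 = -1*(-1)*1058 = 1*1058 = 1058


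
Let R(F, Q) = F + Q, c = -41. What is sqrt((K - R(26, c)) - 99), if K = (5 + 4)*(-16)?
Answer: 2*I*sqrt(57) ≈ 15.1*I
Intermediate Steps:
K = -144 (K = 9*(-16) = -144)
sqrt((K - R(26, c)) - 99) = sqrt((-144 - (26 - 41)) - 99) = sqrt((-144 - 1*(-15)) - 99) = sqrt((-144 + 15) - 99) = sqrt(-129 - 99) = sqrt(-228) = 2*I*sqrt(57)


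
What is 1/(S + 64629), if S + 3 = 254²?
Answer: 1/129142 ≈ 7.7434e-6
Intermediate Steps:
S = 64513 (S = -3 + 254² = -3 + 64516 = 64513)
1/(S + 64629) = 1/(64513 + 64629) = 1/129142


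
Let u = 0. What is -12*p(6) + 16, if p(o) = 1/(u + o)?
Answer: 14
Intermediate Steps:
p(o) = 1/o (p(o) = 1/(0 + o) = 1/o)
-12*p(6) + 16 = -12/6 + 16 = -12*1/6 + 16 = -2 + 16 = 14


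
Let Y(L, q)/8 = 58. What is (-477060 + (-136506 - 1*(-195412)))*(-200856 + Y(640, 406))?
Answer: 83794716368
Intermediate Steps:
Y(L, q) = 464 (Y(L, q) = 8*58 = 464)
(-477060 + (-136506 - 1*(-195412)))*(-200856 + Y(640, 406)) = (-477060 + (-136506 - 1*(-195412)))*(-200856 + 464) = (-477060 + (-136506 + 195412))*(-200392) = (-477060 + 58906)*(-200392) = -418154*(-200392) = 83794716368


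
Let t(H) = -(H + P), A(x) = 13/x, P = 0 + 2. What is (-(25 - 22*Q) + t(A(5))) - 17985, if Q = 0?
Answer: -90073/5 ≈ -18015.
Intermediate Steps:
P = 2
t(H) = -2 - H (t(H) = -(H + 2) = -(2 + H) = -2 - H)
(-(25 - 22*Q) + t(A(5))) - 17985 = (-(25 - 22*0) + (-2 - 13/5)) - 17985 = (-(25 + 0) + (-2 - 13/5)) - 17985 = (-1*25 + (-2 - 1*13/5)) - 17985 = (-25 + (-2 - 13/5)) - 17985 = (-25 - 23/5) - 17985 = -148/5 - 17985 = -90073/5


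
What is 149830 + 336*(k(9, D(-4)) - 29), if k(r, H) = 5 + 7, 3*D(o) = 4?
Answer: 144118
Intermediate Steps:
D(o) = 4/3 (D(o) = (⅓)*4 = 4/3)
k(r, H) = 12
149830 + 336*(k(9, D(-4)) - 29) = 149830 + 336*(12 - 29) = 149830 + 336*(-17) = 149830 - 5712 = 144118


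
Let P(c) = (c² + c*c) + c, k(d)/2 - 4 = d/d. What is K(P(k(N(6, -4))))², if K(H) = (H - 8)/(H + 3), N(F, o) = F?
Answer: 40804/45369 ≈ 0.89938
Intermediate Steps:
k(d) = 10 (k(d) = 8 + 2*(d/d) = 8 + 2*1 = 8 + 2 = 10)
P(c) = c + 2*c² (P(c) = (c² + c²) + c = 2*c² + c = c + 2*c²)
K(H) = (-8 + H)/(3 + H)
K(P(k(N(6, -4))))² = ((-8 + 10*(1 + 2*10))/(3 + 10*(1 + 2*10)))² = ((-8 + 10*(1 + 20))/(3 + 10*(1 + 20)))² = ((-8 + 10*21)/(3 + 10*21))² = ((-8 + 210)/(3 + 210))² = (202/213)² = 40804/45369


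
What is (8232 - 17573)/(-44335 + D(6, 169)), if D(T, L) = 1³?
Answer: 9341/44334 ≈ 0.21070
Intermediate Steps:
D(T, L) = 1
(8232 - 17573)/(-44335 + D(6, 169)) = (8232 - 17573)/(-44335 + 1) = -9341/(-44334) = -9341*(-1/44334) = 9341/44334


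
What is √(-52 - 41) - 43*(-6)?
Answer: 258 + I*√93 ≈ 258.0 + 9.6436*I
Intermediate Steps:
√(-52 - 41) - 43*(-6) = √(-93) + 258 = I*√93 + 258 = 258 + I*√93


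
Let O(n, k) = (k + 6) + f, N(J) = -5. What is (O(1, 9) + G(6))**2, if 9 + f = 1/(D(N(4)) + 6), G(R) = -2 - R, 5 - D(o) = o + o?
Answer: 1681/441 ≈ 3.8118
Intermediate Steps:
D(o) = 5 - 2*o (D(o) = 5 - (o + o) = 5 - 2*o)
f = -188/21 (f = -9 + 1/((5 - 2*(-5)) + 6) = -9 + 1/((5 + 10) + 6) = -9 + 1/(15 + 6) = -9 + 1/21 = -188/21 ≈ -8.9524)
O(n, k) = -62/21 + k (O(n, k) = (k + 6) - 188/21 = (6 + k) - 188/21 = -62/21 + k)
(O(1, 9) + G(6))**2 = ((-62/21 + 9) + (-2 - 1*6))**2 = (127/21 + (-2 - 6))**2 = (127/21 - 8)**2 = (-41/21)**2 = 1681/441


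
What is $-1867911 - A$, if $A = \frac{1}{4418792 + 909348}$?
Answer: $- \frac{9952491315541}{5328140} \approx -1.8679 \cdot 10^{6}$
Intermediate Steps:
$A = \frac{1}{5328140} \approx 1.8768 \cdot 10^{-7}$
$-1867911 - A = -1867911 - \frac{1}{5328140} = - \frac{9952491315541}{5328140}$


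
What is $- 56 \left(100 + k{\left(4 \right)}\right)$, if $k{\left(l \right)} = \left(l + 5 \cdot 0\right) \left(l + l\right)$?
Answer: $-7392$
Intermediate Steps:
$k{\left(l \right)} = 2 l^{2}$ ($k{\left(l \right)} = \left(l + 0\right) 2 l = l 2 l = 2 l^{2}$)
$- 56 \left(100 + k{\left(4 \right)}\right) = - 56 \left(100 + 2 \cdot 4^{2}\right) = - 56 \left(100 + 2 \cdot 16\right) = - 56 \left(100 + 32\right) = \left(-56\right) 132 = -7392$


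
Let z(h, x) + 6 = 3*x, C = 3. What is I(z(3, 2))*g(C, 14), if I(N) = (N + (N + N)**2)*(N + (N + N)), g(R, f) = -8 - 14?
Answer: 0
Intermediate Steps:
g(R, f) = -22
z(h, x) = -6 + 3*x
I(N) = 3*N*(N + 4*N**2) (I(N) = (N + (2*N)**2)*(N + 2*N) = (N + 4*N**2)*(3*N) = 3*N*(N + 4*N**2))
I(z(3, 2))*g(C, 14) = ((-6 + 3*2)**2*(3 + 12*(-6 + 3*2)))*(-22) = ((-6 + 6)**2*(3 + 12*(-6 + 6)))*(-22) = (0**2*(3 + 12*0))*(-22) = (0*(3 + 0))*(-22) = (0*3)*(-22) = 0*(-22) = 0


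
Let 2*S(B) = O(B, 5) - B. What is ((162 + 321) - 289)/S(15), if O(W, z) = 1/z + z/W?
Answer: -5820/217 ≈ -26.820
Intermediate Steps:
O(W, z) = 1/z + z/W
S(B) = 1/10 - B/2 + 5/(2*B) (S(B) = ((1/5 + 5/B) - B)/2 = (1/5 - B + 5/B)/2 = 1/10 - B/2 + 5/(2*B))
((162 + 321) - 289)/S(15) = ((162 + 321) - 289)/(((1/10)*(25 + 15 - 5*15**2)/15)) = (483 - 289)/(((1/10)*(1/15)*(25 + 15 - 5*225))) = 194/(((1/10)*(1/15)*(25 + 15 - 1125))) = 194/(((1/10)*(1/15)*(-1085))) = 194/(-217/30) = 194*(-30/217) = -5820/217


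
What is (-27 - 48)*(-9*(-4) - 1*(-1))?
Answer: -2775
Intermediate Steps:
(-27 - 48)*(-9*(-4) - 1*(-1)) = -75*(36 + 1) = -75*37 = -2775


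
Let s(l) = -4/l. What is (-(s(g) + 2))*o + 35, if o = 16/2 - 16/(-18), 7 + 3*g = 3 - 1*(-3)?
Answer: -805/9 ≈ -89.444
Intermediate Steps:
g = -1/3 (g = -7/3 + (3 - 1*(-3))/3 = -7/3 + (3 + 3)/3 = -7/3 + (1/3)*6 = -7/3 + 2 = -1/3 ≈ -0.33333)
o = 80/9 (o = 16*(1/2) - 16*(-1/18) = 8 + 8/9 = 80/9 ≈ 8.8889)
(-(s(g) + 2))*o + 35 = -(-4/(-1/3) + 2)*(80/9) + 35 = -(-4*(-3) + 2)*(80/9) + 35 = -(12 + 2)*(80/9) + 35 = -1*14*(80/9) + 35 = -14*80/9 + 35 = -1120/9 + 35 = -805/9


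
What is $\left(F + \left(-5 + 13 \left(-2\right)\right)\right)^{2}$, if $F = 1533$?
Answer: $2256004$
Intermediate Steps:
$\left(F + \left(-5 + 13 \left(-2\right)\right)\right)^{2} = \left(1533 + \left(-5 + 13 \left(-2\right)\right)\right)^{2} = \left(1533 - 31\right)^{2} = 1502^{2} = 2256004$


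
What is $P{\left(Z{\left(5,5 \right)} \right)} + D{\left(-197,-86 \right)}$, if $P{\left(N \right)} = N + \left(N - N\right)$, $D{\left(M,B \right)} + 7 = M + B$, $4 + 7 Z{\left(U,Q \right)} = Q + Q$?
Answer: $- \frac{2024}{7} \approx -289.14$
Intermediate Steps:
$Z{\left(U,Q \right)} = - \frac{4}{7} + \frac{2 Q}{7}$ ($Z{\left(U,Q \right)} = - \frac{4}{7} + \frac{Q + Q}{7} = - \frac{4}{7} + \frac{2 Q}{7}$)
$D{\left(M,B \right)} = -7 + B + M$ ($D{\left(M,B \right)} = -7 + \left(M + B\right) = -7 + \left(B + M\right) = -7 + B + M$)
$P{\left(N \right)} = N$ ($P{\left(N \right)} = N + 0 = N$)
$P{\left(Z{\left(5,5 \right)} \right)} + D{\left(-197,-86 \right)} = \left(- \frac{4}{7} + \frac{2}{7} \cdot 5\right) - 290 = \left(- \frac{4}{7} + \frac{10}{7}\right) - 290 = \frac{6}{7} - 290 = - \frac{2024}{7}$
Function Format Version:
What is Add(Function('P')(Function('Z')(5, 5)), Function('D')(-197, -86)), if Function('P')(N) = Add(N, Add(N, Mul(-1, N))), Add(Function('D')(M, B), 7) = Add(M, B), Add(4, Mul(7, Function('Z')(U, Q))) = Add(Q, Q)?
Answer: Rational(-2024, 7) ≈ -289.14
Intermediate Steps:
Function('Z')(U, Q) = Add(Rational(-4, 7), Mul(Rational(2, 7), Q)) (Function('Z')(U, Q) = Add(Rational(-4, 7), Mul(Rational(1, 7), Add(Q, Q))) = Add(Rational(-4, 7), Mul(Rational(1, 7), Mul(2, Q))) = Add(Rational(-4, 7), Mul(Rational(2, 7), Q)))
Function('D')(M, B) = Add(-7, B, M) (Function('D')(M, B) = Add(-7, Add(M, B)) = Add(-7, Add(B, M)) = Add(-7, B, M))
Function('P')(N) = N (Function('P')(N) = Add(N, 0) = N)
Add(Function('P')(Function('Z')(5, 5)), Function('D')(-197, -86)) = Add(Add(Rational(-4, 7), Mul(Rational(2, 7), 5)), Add(-7, -86, -197)) = Add(Add(Rational(-4, 7), Rational(10, 7)), -290) = Add(Rational(6, 7), -290) = Rational(-2024, 7)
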